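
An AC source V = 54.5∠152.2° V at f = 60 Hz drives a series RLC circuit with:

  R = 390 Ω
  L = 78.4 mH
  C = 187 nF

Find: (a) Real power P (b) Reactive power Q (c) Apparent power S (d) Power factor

Step 1 — Angular frequency: ω = 2π·f = 2π·60 = 377 rad/s.
Step 2 — Component impedances:
  R: Z = R = 390 Ω
  L: Z = jωL = j·377·0.0784 = 0 + j29.56 Ω
  C: Z = 1/(jωC) = -j/(ω·C) = 0 - j1.418e+04 Ω
Step 3 — Series combination: Z_total = R + L + C = 390 - j1.416e+04 Ω = 1.416e+04∠-88.4° Ω.
Step 4 — Source phasor: V = 54.5∠152.2° V = -48.21 + j25.42 V.
Step 5 — Current: I = V / Z = -0.001888 - j0.003354 A = 0.003849∠-119.4° A.
Step 6 — Complex power: S = V·I* = 0.005777 - j0.2097 VA.
Step 7 — Real power: P = Re(S) = 0.005777 W.
Step 8 — Reactive power: Q = Im(S) = -0.2097 VAR.
Step 9 — Apparent power: |S| = 0.2098 VA.
Step 10 — Power factor: PF = P/|S| = 0.02754 (leading).

(a) P = 0.005777 W  (b) Q = -0.2097 VAR  (c) S = 0.2098 VA  (d) PF = 0.02754 (leading)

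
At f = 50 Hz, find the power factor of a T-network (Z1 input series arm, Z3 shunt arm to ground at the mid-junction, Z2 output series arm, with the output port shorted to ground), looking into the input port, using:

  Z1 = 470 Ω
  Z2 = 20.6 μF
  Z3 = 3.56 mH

Step 1 — Angular frequency: ω = 2π·f = 2π·50 = 314.2 rad/s.
Step 2 — Component impedances:
  Z1: Z = R = 470 Ω
  Z2: Z = 1/(jωC) = -j/(ω·C) = 0 - j154.5 Ω
  Z3: Z = jωL = j·314.2·0.00356 = 0 + j1.118 Ω
Step 3 — With the output port shorted to ground, the output series arm Z2 runs from the junction to ground; the shunt arm Z3 also runs from the junction to ground. They appear in parallel: Z3 || Z2 = 0 + j1.127 Ω.
Step 4 — Series with input arm Z1: Z_in = Z1 + (Z3 || Z2) = 470 + j1.127 Ω = 470∠0.1° Ω.
Step 5 — Power factor: PF = cos(φ) = Re(Z)/|Z| = 470/470 = 1.
Step 6 — Type: Im(Z) = 1.127 ⇒ lagging (phase φ = 0.1°).

PF = 1 (lagging, φ = 0.1°)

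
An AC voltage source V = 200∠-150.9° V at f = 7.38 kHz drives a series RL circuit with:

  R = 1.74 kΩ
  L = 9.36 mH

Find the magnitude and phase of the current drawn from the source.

Step 1 — Angular frequency: ω = 2π·f = 2π·7380 = 4.637e+04 rad/s.
Step 2 — Component impedances:
  R: Z = R = 1740 Ω
  L: Z = jωL = j·4.637e+04·0.00936 = 0 + j434 Ω
Step 3 — Series combination: Z_total = R + L = 1740 + j434 Ω = 1793∠14.0° Ω.
Step 4 — Source phasor: V = 200∠-150.9° V = -174.8 - j97.27 V.
Step 5 — Ohm's law: I = V / Z_total = (-174.8 - j97.27) / (1740 + j434) = -0.1077 - j0.02904 A.
Step 6 — Convert to polar: |I| = 0.1115 A, ∠I = -164.9°.

I = 0.1115∠-164.9° A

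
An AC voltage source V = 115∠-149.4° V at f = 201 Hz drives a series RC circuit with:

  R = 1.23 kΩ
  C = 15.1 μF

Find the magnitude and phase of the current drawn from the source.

Step 1 — Angular frequency: ω = 2π·f = 2π·201 = 1263 rad/s.
Step 2 — Component impedances:
  R: Z = R = 1230 Ω
  C: Z = 1/(jωC) = -j/(ω·C) = 0 - j52.44 Ω
Step 3 — Series combination: Z_total = R + C = 1230 - j52.44 Ω = 1231∠-2.4° Ω.
Step 4 — Source phasor: V = 115∠-149.4° V = -98.99 - j58.54 V.
Step 5 — Ohm's law: I = V / Z_total = (-98.99 - j58.54) / (1230 - j52.44) = -0.0783 - j0.05093 A.
Step 6 — Convert to polar: |I| = 0.09341 A, ∠I = -147.0°.

I = 0.09341∠-147.0° A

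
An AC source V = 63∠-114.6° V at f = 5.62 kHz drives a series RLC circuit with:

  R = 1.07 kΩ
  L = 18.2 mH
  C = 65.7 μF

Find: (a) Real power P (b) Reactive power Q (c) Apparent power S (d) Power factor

Step 1 — Angular frequency: ω = 2π·f = 2π·5620 = 3.531e+04 rad/s.
Step 2 — Component impedances:
  R: Z = R = 1070 Ω
  L: Z = jωL = j·3.531e+04·0.0182 = 0 + j642.7 Ω
  C: Z = 1/(jωC) = -j/(ω·C) = 0 - j0.431 Ω
Step 3 — Series combination: Z_total = R + L + C = 1070 + j642.2 Ω = 1248∠31.0° Ω.
Step 4 — Source phasor: V = 63∠-114.6° V = -26.23 - j57.28 V.
Step 5 — Current: I = V / Z = -0.04164 - j0.02854 A = 0.05048∠-145.6° A.
Step 6 — Complex power: S = V·I* = 2.727 + j1.637 VA.
Step 7 — Real power: P = Re(S) = 2.727 W.
Step 8 — Reactive power: Q = Im(S) = 1.637 VAR.
Step 9 — Apparent power: |S| = 3.18 VA.
Step 10 — Power factor: PF = P/|S| = 0.8574 (lagging).

(a) P = 2.727 W  (b) Q = 1.637 VAR  (c) S = 3.18 VA  (d) PF = 0.8574 (lagging)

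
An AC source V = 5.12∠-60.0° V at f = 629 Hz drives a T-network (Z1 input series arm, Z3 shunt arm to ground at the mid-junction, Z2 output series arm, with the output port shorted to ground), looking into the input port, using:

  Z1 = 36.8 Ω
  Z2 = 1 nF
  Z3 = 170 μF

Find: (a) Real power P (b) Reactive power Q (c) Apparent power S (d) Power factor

Step 1 — Angular frequency: ω = 2π·f = 2π·629 = 3952 rad/s.
Step 2 — Component impedances:
  Z1: Z = R = 36.8 Ω
  Z2: Z = 1/(jωC) = -j/(ω·C) = 0 - j2.53e+05 Ω
  Z3: Z = 1/(jωC) = -j/(ω·C) = 0 - j1.488 Ω
Step 3 — With the output port shorted to ground, the output series arm Z2 runs from the junction to ground; the shunt arm Z3 also runs from the junction to ground. They appear in parallel: Z3 || Z2 = 0 - j1.488 Ω.
Step 4 — Series with input arm Z1: Z_in = Z1 + (Z3 || Z2) = 36.8 - j1.488 Ω = 36.83∠-2.3° Ω.
Step 5 — Source phasor: V = 5.12∠-60.0° V = 2.56 - j4.434 V.
Step 6 — Current: I = V / Z = 0.07432 - j0.1175 A = 0.139∠-57.7° A.
Step 7 — Complex power: S = V·I* = 0.7112 - j0.02876 VA.
Step 8 — Real power: P = Re(S) = 0.7112 W.
Step 9 — Reactive power: Q = Im(S) = -0.02876 VAR.
Step 10 — Apparent power: |S| = 0.7118 VA.
Step 11 — Power factor: PF = P/|S| = 0.9992 (leading).

(a) P = 0.7112 W  (b) Q = -0.02876 VAR  (c) S = 0.7118 VA  (d) PF = 0.9992 (leading)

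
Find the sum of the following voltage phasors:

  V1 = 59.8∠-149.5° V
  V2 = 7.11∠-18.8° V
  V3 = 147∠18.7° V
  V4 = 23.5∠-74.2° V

Step 1 — Convert each phasor to rectangular form:
  V1 = 59.8·(cos(-149.5°) + j·sin(-149.5°)) = -51.53 - j30.35 V
  V2 = 7.11·(cos(-18.8°) + j·sin(-18.8°)) = 6.731 - j2.291 V
  V3 = 147·(cos(18.7°) + j·sin(18.7°)) = 139.2 + j47.13 V
  V4 = 23.5·(cos(-74.2°) + j·sin(-74.2°)) = 6.399 - j22.61 V
Step 2 — Sum components: V_total = 100.8 - j8.124 V.
Step 3 — Convert to polar: |V_total| = 101.2 V, ∠V_total = -4.6°.

V_total = 101.2∠-4.6° V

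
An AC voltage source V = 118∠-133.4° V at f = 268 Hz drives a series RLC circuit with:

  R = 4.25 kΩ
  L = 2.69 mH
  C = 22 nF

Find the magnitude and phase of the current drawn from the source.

Step 1 — Angular frequency: ω = 2π·f = 2π·268 = 1684 rad/s.
Step 2 — Component impedances:
  R: Z = R = 4250 Ω
  L: Z = jωL = j·1684·0.00269 = 0 + j4.53 Ω
  C: Z = 1/(jωC) = -j/(ω·C) = 0 - j2.699e+04 Ω
Step 3 — Series combination: Z_total = R + L + C = 4250 - j2.699e+04 Ω = 2.732e+04∠-81.1° Ω.
Step 4 — Source phasor: V = 118∠-133.4° V = -81.08 - j85.74 V.
Step 5 — Ohm's law: I = V / Z_total = (-81.08 - j85.74) / (4250 - j2.699e+04) = 0.002638 - j0.003419 A.
Step 6 — Convert to polar: |I| = 0.004319 A, ∠I = -52.3°.

I = 0.004319∠-52.3° A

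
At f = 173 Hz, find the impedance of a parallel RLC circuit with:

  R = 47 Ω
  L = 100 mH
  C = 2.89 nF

Step 1 — Angular frequency: ω = 2π·f = 2π·173 = 1087 rad/s.
Step 2 — Component impedances:
  R: Z = R = 47 Ω
  L: Z = jωL = j·1087·0.1 = 0 + j108.7 Ω
  C: Z = 1/(jωC) = -j/(ω·C) = 0 - j3.183e+05 Ω
Step 3 — Parallel combination: 1/Z_total = 1/R + 1/L + 1/C; Z_total = 39.6 + j17.12 Ω = 43.14∠23.4° Ω.

Z = 39.6 + j17.12 Ω = 43.14∠23.4° Ω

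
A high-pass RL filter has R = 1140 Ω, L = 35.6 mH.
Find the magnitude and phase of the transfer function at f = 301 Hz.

Step 1 — Angular frequency: ω = 2π·301 = 1891 rad/s.
Step 2 — Transfer function: H(jω) = jωL/(R + jωL).
Step 3 — Numerator jωL = j·67.33; denominator R + jωL = 1140 + j67.33.
Step 4 — H = 0.003476 + j0.05885.
Step 5 — Magnitude: |H| = 0.05896 (-24.6 dB); phase: φ = 86.6°.

|H| = 0.05896 (-24.6 dB), φ = 86.6°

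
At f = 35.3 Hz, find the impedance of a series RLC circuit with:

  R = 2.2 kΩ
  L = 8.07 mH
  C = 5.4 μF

Step 1 — Angular frequency: ω = 2π·f = 2π·35.3 = 221.8 rad/s.
Step 2 — Component impedances:
  R: Z = R = 2200 Ω
  L: Z = jωL = j·221.8·0.00807 = 0 + j1.79 Ω
  C: Z = 1/(jωC) = -j/(ω·C) = 0 - j834.9 Ω
Step 3 — Series combination: Z_total = R + L + C = 2200 - j833.1 Ω = 2352∠-20.7° Ω.

Z = 2200 - j833.1 Ω = 2352∠-20.7° Ω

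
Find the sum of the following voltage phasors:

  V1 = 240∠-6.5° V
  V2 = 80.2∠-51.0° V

Step 1 — Convert each phasor to rectangular form:
  V1 = 240·(cos(-6.5°) + j·sin(-6.5°)) = 238.5 - j27.17 V
  V2 = 80.2·(cos(-51.0°) + j·sin(-51.0°)) = 50.47 - j62.33 V
Step 2 — Sum components: V_total = 288.9 - j89.5 V.
Step 3 — Convert to polar: |V_total| = 302.5 V, ∠V_total = -17.2°.

V_total = 302.5∠-17.2° V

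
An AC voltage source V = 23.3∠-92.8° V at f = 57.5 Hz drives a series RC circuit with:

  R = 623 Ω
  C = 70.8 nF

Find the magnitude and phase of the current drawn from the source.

Step 1 — Angular frequency: ω = 2π·f = 2π·57.5 = 361.3 rad/s.
Step 2 — Component impedances:
  R: Z = R = 623 Ω
  C: Z = 1/(jωC) = -j/(ω·C) = 0 - j3.909e+04 Ω
Step 3 — Series combination: Z_total = R + C = 623 - j3.909e+04 Ω = 3.91e+04∠-89.1° Ω.
Step 4 — Source phasor: V = 23.3∠-92.8° V = -1.138 - j23.27 V.
Step 5 — Ohm's law: I = V / Z_total = (-1.138 - j23.27) / (623 - j3.909e+04) = 0.0005947 - j3.859e-05 A.
Step 6 — Convert to polar: |I| = 0.0005959 A, ∠I = -3.7°.

I = 0.0005959∠-3.7° A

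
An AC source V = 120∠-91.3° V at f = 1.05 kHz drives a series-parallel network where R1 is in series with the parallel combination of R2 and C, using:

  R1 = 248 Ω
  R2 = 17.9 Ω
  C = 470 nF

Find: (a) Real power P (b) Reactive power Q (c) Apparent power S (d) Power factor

Step 1 — Angular frequency: ω = 2π·f = 2π·1050 = 6597 rad/s.
Step 2 — Component impedances:
  R1: Z = R = 248 Ω
  R2: Z = R = 17.9 Ω
  C: Z = 1/(jωC) = -j/(ω·C) = 0 - j322.5 Ω
Step 3 — Parallel branch: R2 || C = 1/(1/R2 + 1/C) = 17.85 - j0.9905 Ω.
Step 4 — Series with R1: Z_total = R1 + (R2 || C) = 265.8 - j0.9905 Ω = 265.8∠-0.2° Ω.
Step 5 — Source phasor: V = 120∠-91.3° V = -2.722 - j120 V.
Step 6 — Current: I = V / Z = -0.008559 - j0.4513 A = 0.4514∠-91.1° A.
Step 7 — Complex power: S = V·I* = 54.17 - j0.2018 VA.
Step 8 — Real power: P = Re(S) = 54.17 W.
Step 9 — Reactive power: Q = Im(S) = -0.2018 VAR.
Step 10 — Apparent power: |S| = 54.17 VA.
Step 11 — Power factor: PF = P/|S| = 1 (leading).

(a) P = 54.17 W  (b) Q = -0.2018 VAR  (c) S = 54.17 VA  (d) PF = 1 (leading)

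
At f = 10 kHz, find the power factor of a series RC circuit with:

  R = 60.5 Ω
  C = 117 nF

Step 1 — Angular frequency: ω = 2π·f = 2π·1e+04 = 6.283e+04 rad/s.
Step 2 — Component impedances:
  R: Z = R = 60.5 Ω
  C: Z = 1/(jωC) = -j/(ω·C) = 0 - j136 Ω
Step 3 — Series combination: Z_total = R + C = 60.5 - j136 Ω = 148.9∠-66.0° Ω.
Step 4 — Power factor: PF = cos(φ) = Re(Z)/|Z| = 60.5/148.88 = 0.4064.
Step 5 — Type: Im(Z) = -136 ⇒ leading (phase φ = -66.0°).

PF = 0.4064 (leading, φ = -66.0°)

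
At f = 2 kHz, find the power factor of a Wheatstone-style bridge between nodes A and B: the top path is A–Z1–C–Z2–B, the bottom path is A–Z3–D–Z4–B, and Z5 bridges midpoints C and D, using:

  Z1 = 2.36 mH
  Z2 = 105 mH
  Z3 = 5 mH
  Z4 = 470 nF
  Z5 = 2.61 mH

Step 1 — Angular frequency: ω = 2π·f = 2π·2000 = 1.257e+04 rad/s.
Step 2 — Component impedances:
  Z1: Z = jωL = j·1.257e+04·0.00236 = 0 + j29.66 Ω
  Z2: Z = jωL = j·1.257e+04·0.105 = 0 + j1319 Ω
  Z3: Z = jωL = j·1.257e+04·0.005 = 0 + j62.83 Ω
  Z4: Z = 1/(jωC) = -j/(ω·C) = 0 - j169.3 Ω
  Z5: Z = jωL = j·1.257e+04·0.00261 = 0 + j32.8 Ω
Step 3 — Bridge requires nodal analysis (the Z5 bridge couples midpoints C and D, so the two paths cannot be reduced to a simple series/parallel combination). Setting node B to ground and injecting 1 A at node A, the 3-node admittance system at A, C, D solves to V_A = Z_AB = 0 - j157.9 Ω = 157.9∠-90.0° Ω.
Step 4 — Power factor: PF = cos(φ) = Re(Z)/|Z| = -0/157.9 = -0.
Step 5 — Type: Im(Z) = -157.9 ⇒ leading (phase φ = -90.0°).

PF = -0 (leading, φ = -90.0°)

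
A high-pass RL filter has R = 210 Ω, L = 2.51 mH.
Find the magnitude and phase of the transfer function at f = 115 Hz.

Step 1 — Angular frequency: ω = 2π·115 = 722.6 rad/s.
Step 2 — Transfer function: H(jω) = jωL/(R + jωL).
Step 3 — Numerator jωL = j·1.814; denominator R + jωL = 210 + j1.814.
Step 4 — H = 7.458e-05 + j0.008636.
Step 5 — Magnitude: |H| = 0.008636 (-41.3 dB); phase: φ = 89.5°.

|H| = 0.008636 (-41.3 dB), φ = 89.5°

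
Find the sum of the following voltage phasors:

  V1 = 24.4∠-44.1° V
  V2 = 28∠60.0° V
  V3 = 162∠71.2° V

Step 1 — Convert each phasor to rectangular form:
  V1 = 24.4·(cos(-44.1°) + j·sin(-44.1°)) = 17.52 - j16.98 V
  V2 = 28·(cos(60.0°) + j·sin(60.0°)) = 14 + j24.25 V
  V3 = 162·(cos(71.2°) + j·sin(71.2°)) = 52.21 + j153.4 V
Step 2 — Sum components: V_total = 83.73 + j160.6 V.
Step 3 — Convert to polar: |V_total| = 181.1 V, ∠V_total = 62.5°.

V_total = 181.1∠62.5° V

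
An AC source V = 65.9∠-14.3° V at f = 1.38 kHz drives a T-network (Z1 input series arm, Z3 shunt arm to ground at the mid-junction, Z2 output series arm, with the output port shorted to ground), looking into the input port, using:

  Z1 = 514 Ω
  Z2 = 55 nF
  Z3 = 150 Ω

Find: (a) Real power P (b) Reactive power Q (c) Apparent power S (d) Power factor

Step 1 — Angular frequency: ω = 2π·f = 2π·1380 = 8671 rad/s.
Step 2 — Component impedances:
  Z1: Z = R = 514 Ω
  Z2: Z = 1/(jωC) = -j/(ω·C) = 0 - j2097 Ω
  Z3: Z = R = 150 Ω
Step 3 — With the output port shorted to ground, the output series arm Z2 runs from the junction to ground; the shunt arm Z3 also runs from the junction to ground. They appear in parallel: Z3 || Z2 = 149.2 - j10.68 Ω.
Step 4 — Series with input arm Z1: Z_in = Z1 + (Z3 || Z2) = 663.2 - j10.68 Ω = 663.3∠-0.9° Ω.
Step 5 — Source phasor: V = 65.9∠-14.3° V = 63.86 - j16.28 V.
Step 6 — Current: I = V / Z = 0.09665 - j0.02299 A = 0.09935∠-13.4° A.
Step 7 — Complex power: S = V·I* = 6.546 - j0.1054 VA.
Step 8 — Real power: P = Re(S) = 6.546 W.
Step 9 — Reactive power: Q = Im(S) = -0.1054 VAR.
Step 10 — Apparent power: |S| = 6.547 VA.
Step 11 — Power factor: PF = P/|S| = 0.9999 (leading).

(a) P = 6.546 W  (b) Q = -0.1054 VAR  (c) S = 6.547 VA  (d) PF = 0.9999 (leading)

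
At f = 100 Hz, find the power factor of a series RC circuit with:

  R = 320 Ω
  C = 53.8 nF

Step 1 — Angular frequency: ω = 2π·f = 2π·100 = 628.3 rad/s.
Step 2 — Component impedances:
  R: Z = R = 320 Ω
  C: Z = 1/(jωC) = -j/(ω·C) = 0 - j2.958e+04 Ω
Step 3 — Series combination: Z_total = R + C = 320 - j2.958e+04 Ω = 2.958e+04∠-89.4° Ω.
Step 4 — Power factor: PF = cos(φ) = Re(Z)/|Z| = 320/2.958e+04 = 0.01082.
Step 5 — Type: Im(Z) = -2.958e+04 ⇒ leading (phase φ = -89.4°).

PF = 0.01082 (leading, φ = -89.4°)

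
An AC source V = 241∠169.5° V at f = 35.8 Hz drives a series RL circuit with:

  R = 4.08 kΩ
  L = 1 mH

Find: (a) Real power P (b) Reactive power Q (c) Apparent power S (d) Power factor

Step 1 — Angular frequency: ω = 2π·f = 2π·35.8 = 224.9 rad/s.
Step 2 — Component impedances:
  R: Z = R = 4080 Ω
  L: Z = jωL = j·224.9·0.001 = 0 + j0.2249 Ω
Step 3 — Series combination: Z_total = R + L = 4080 + j0.2249 Ω = 4080∠0.0° Ω.
Step 4 — Source phasor: V = 241∠169.5° V = -237 + j43.92 V.
Step 5 — Current: I = V / Z = -0.05808 + j0.01077 A = 0.05907∠169.5° A.
Step 6 — Complex power: S = V·I* = 14.24 + j0.0007848 VA.
Step 7 — Real power: P = Re(S) = 14.24 W.
Step 8 — Reactive power: Q = Im(S) = 0.0007848 VAR.
Step 9 — Apparent power: |S| = 14.24 VA.
Step 10 — Power factor: PF = P/|S| = 1 (lagging).

(a) P = 14.24 W  (b) Q = 0.0007848 VAR  (c) S = 14.24 VA  (d) PF = 1 (lagging)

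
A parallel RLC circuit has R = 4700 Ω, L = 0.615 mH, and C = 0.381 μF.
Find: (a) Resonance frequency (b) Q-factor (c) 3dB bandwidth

Step 1 — Resonance: ω₀ = 1/√(LC) = 1/√(0.000615·3.81e-07) = 6.533e+04 rad/s.
Step 2 — f₀ = ω₀/(2π) = 1.04e+04 Hz.
Step 3 — Parallel Q: Q = R/(ω₀L) = 4700/(6.533e+04·0.000615) = 117.
Step 4 — Bandwidth: Δω = ω₀/Q = 558.4 rad/s; BW = Δω/(2π) = 88.88 Hz.

(a) f₀ = 1.04e+04 Hz  (b) Q = 117  (c) BW = 88.88 Hz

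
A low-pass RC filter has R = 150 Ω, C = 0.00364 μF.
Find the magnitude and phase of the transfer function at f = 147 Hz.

Step 1 — Angular frequency: ω = 2π·147 = 923.6 rad/s.
Step 2 — Transfer function: H(jω) = 1/(1 + jωRC).
Step 3 — Denominator: 1 + jωRC = 1 + j·923.6·150·3.64e-09 = 1 + j0.0005043.
Step 4 — H = 1 - j0.0005043.
Step 5 — Magnitude: |H| = 1 (-0.0 dB); phase: φ = -0.0°.

|H| = 1 (-0.0 dB), φ = -0.0°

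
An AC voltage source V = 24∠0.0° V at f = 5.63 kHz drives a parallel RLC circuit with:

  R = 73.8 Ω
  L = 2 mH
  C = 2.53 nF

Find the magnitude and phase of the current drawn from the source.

Step 1 — Angular frequency: ω = 2π·f = 2π·5630 = 3.537e+04 rad/s.
Step 2 — Component impedances:
  R: Z = R = 73.8 Ω
  L: Z = jωL = j·3.537e+04·0.002 = 0 + j70.75 Ω
  C: Z = 1/(jωC) = -j/(ω·C) = 0 - j1.117e+04 Ω
Step 3 — Parallel combination: 1/Z_total = 1/R + 1/L + 1/C; Z_total = 35.58 + j36.88 Ω = 51.24∠46.0° Ω.
Step 4 — Source phasor: V = 24∠0.0° V = 24 V.
Step 5 — Ohm's law: I = V / Z_total = (24) / (35.58 + j36.88) = 0.3252 - j0.3371 A.
Step 6 — Convert to polar: |I| = 0.4684 A, ∠I = -46.0°.

I = 0.4684∠-46.0° A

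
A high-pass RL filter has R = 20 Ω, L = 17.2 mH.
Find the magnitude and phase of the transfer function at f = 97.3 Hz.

Step 1 — Angular frequency: ω = 2π·97.3 = 611.4 rad/s.
Step 2 — Transfer function: H(jω) = jωL/(R + jωL).
Step 3 — Numerator jωL = j·10.52; denominator R + jωL = 20 + j10.52.
Step 4 — H = 0.2166 + j0.4119.
Step 5 — Magnitude: |H| = 0.4654 (-6.6 dB); phase: φ = 62.3°.

|H| = 0.4654 (-6.6 dB), φ = 62.3°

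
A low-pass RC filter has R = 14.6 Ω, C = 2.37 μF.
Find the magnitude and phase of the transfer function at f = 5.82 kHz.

Step 1 — Angular frequency: ω = 2π·5820 = 3.657e+04 rad/s.
Step 2 — Transfer function: H(jω) = 1/(1 + jωRC).
Step 3 — Denominator: 1 + jωRC = 1 + j·3.657e+04·14.6·2.37e-06 = 1 + j1.265.
Step 4 — H = 0.3845 - j0.4865.
Step 5 — Magnitude: |H| = 0.62 (-4.2 dB); phase: φ = -51.7°.

|H| = 0.62 (-4.2 dB), φ = -51.7°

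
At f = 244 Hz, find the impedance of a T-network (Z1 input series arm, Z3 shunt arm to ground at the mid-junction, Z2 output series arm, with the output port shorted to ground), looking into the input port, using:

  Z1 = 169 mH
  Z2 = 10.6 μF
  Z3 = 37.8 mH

Step 1 — Angular frequency: ω = 2π·f = 2π·244 = 1533 rad/s.
Step 2 — Component impedances:
  Z1: Z = jωL = j·1533·0.169 = 0 + j259.1 Ω
  Z2: Z = 1/(jωC) = -j/(ω·C) = 0 - j61.54 Ω
  Z3: Z = jωL = j·1533·0.0378 = 0 + j57.95 Ω
Step 3 — With the output port shorted to ground, the output series arm Z2 runs from the junction to ground; the shunt arm Z3 also runs from the junction to ground. They appear in parallel: Z3 || Z2 = 0 + j994.9 Ω.
Step 4 — Series with input arm Z1: Z_in = Z1 + (Z3 || Z2) = 0 + j1254 Ω = 1254∠90.0° Ω.

Z = 0 + j1254 Ω = 1254∠90.0° Ω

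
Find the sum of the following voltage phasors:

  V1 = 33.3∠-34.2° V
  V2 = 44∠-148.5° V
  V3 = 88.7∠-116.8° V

Step 1 — Convert each phasor to rectangular form:
  V1 = 33.3·(cos(-34.2°) + j·sin(-34.2°)) = 27.54 - j18.72 V
  V2 = 44·(cos(-148.5°) + j·sin(-148.5°)) = -37.52 - j22.99 V
  V3 = 88.7·(cos(-116.8°) + j·sin(-116.8°)) = -39.99 - j79.17 V
Step 2 — Sum components: V_total = -49.97 - j120.9 V.
Step 3 — Convert to polar: |V_total| = 130.8 V, ∠V_total = -112.5°.

V_total = 130.8∠-112.5° V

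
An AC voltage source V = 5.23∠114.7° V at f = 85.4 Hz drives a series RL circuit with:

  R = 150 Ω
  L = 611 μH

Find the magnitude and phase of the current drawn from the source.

Step 1 — Angular frequency: ω = 2π·f = 2π·85.4 = 536.6 rad/s.
Step 2 — Component impedances:
  R: Z = R = 150 Ω
  L: Z = jωL = j·536.6·0.000611 = 0 + j0.3279 Ω
Step 3 — Series combination: Z_total = R + L = 150 + j0.3279 Ω = 150∠0.1° Ω.
Step 4 — Source phasor: V = 5.23∠114.7° V = -2.185 + j4.751 V.
Step 5 — Ohm's law: I = V / Z_total = (-2.185 + j4.751) / (150 + j0.3279) = -0.0145 + j0.03171 A.
Step 6 — Convert to polar: |I| = 0.03487 A, ∠I = 114.6°.

I = 0.03487∠114.6° A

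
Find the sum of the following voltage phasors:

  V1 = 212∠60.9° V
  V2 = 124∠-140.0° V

Step 1 — Convert each phasor to rectangular form:
  V1 = 212·(cos(60.9°) + j·sin(60.9°)) = 103.1 + j185.2 V
  V2 = 124·(cos(-140.0°) + j·sin(-140.0°)) = -94.99 - j79.71 V
Step 2 — Sum components: V_total = 8.114 + j105.5 V.
Step 3 — Convert to polar: |V_total| = 105.8 V, ∠V_total = 85.6°.

V_total = 105.8∠85.6° V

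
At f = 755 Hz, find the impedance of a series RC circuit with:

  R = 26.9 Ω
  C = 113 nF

Step 1 — Angular frequency: ω = 2π·f = 2π·755 = 4744 rad/s.
Step 2 — Component impedances:
  R: Z = R = 26.9 Ω
  C: Z = 1/(jωC) = -j/(ω·C) = 0 - j1865 Ω
Step 3 — Series combination: Z_total = R + C = 26.9 - j1865 Ω = 1866∠-89.2° Ω.

Z = 26.9 - j1865 Ω = 1866∠-89.2° Ω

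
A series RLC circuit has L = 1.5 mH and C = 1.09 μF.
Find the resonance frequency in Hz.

Step 1 — Resonance condition Im(Z)=0 gives ω₀ = 1/√(LC).
Step 2 — ω₀ = 1/√(0.0015·1.09e-06) = 2.473e+04 rad/s.
Step 3 — f₀ = ω₀/(2π) = 3936 Hz.

f₀ = 3936 Hz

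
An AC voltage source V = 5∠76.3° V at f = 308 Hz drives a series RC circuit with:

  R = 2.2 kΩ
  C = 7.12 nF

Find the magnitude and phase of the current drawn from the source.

Step 1 — Angular frequency: ω = 2π·f = 2π·308 = 1935 rad/s.
Step 2 — Component impedances:
  R: Z = R = 2200 Ω
  C: Z = 1/(jωC) = -j/(ω·C) = 0 - j7.258e+04 Ω
Step 3 — Series combination: Z_total = R + C = 2200 - j7.258e+04 Ω = 7.261e+04∠-88.3° Ω.
Step 4 — Source phasor: V = 5∠76.3° V = 1.184 + j4.858 V.
Step 5 — Ohm's law: I = V / Z_total = (1.184 + j4.858) / (2200 - j7.258e+04) = -6.638e-05 + j1.833e-05 A.
Step 6 — Convert to polar: |I| = 6.886e-05 A, ∠I = 164.6°.

I = 6.886e-05∠164.6° A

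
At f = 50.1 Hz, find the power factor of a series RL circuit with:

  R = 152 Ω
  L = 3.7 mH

Step 1 — Angular frequency: ω = 2π·f = 2π·50.1 = 314.8 rad/s.
Step 2 — Component impedances:
  R: Z = R = 152 Ω
  L: Z = jωL = j·314.8·0.0037 = 0 + j1.165 Ω
Step 3 — Series combination: Z_total = R + L = 152 + j1.165 Ω = 152∠0.4° Ω.
Step 4 — Power factor: PF = cos(φ) = Re(Z)/|Z| = 152/152 = 1.
Step 5 — Type: Im(Z) = 1.165 ⇒ lagging (phase φ = 0.4°).

PF = 1 (lagging, φ = 0.4°)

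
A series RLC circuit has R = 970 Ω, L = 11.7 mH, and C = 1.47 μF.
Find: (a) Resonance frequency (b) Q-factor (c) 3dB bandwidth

Step 1 — Resonance: ω₀ = 1/√(LC) = 1/√(0.0117·1.47e-06) = 7625 rad/s.
Step 2 — f₀ = ω₀/(2π) = 1214 Hz.
Step 3 — Series Q: Q = ω₀L/R = 7625·0.0117/970 = 0.09197.
Step 4 — Bandwidth: Δω = ω₀/Q = 8.291e+04 rad/s; BW = Δω/(2π) = 1.319e+04 Hz.

(a) f₀ = 1214 Hz  (b) Q = 0.09197  (c) BW = 1.319e+04 Hz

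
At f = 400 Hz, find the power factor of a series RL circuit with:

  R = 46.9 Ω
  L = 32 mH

Step 1 — Angular frequency: ω = 2π·f = 2π·400 = 2513 rad/s.
Step 2 — Component impedances:
  R: Z = R = 46.9 Ω
  L: Z = jωL = j·2513·0.032 = 0 + j80.42 Ω
Step 3 — Series combination: Z_total = R + L = 46.9 + j80.42 Ω = 93.1∠59.8° Ω.
Step 4 — Power factor: PF = cos(φ) = Re(Z)/|Z| = 46.9/93.1 = 0.5038.
Step 5 — Type: Im(Z) = 80.42 ⇒ lagging (phase φ = 59.8°).

PF = 0.5038 (lagging, φ = 59.8°)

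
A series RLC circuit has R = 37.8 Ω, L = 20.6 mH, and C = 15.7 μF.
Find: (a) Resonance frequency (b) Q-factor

Step 1 — Resonance condition Im(Z)=0 gives ω₀ = 1/√(LC).
Step 2 — ω₀ = 1/√(0.0206·1.57e-05) = 1758 rad/s.
Step 3 — f₀ = ω₀/(2π) = 279.9 Hz.
Step 4 — Series Q: Q = ω₀L/R = 1758·0.0206/37.8 = 0.9583.

(a) f₀ = 279.9 Hz  (b) Q = 0.9583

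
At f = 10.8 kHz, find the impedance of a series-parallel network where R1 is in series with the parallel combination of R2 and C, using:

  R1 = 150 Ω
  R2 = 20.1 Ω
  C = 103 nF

Step 1 — Angular frequency: ω = 2π·f = 2π·1.08e+04 = 6.786e+04 rad/s.
Step 2 — Component impedances:
  R1: Z = R = 150 Ω
  R2: Z = R = 20.1 Ω
  C: Z = 1/(jωC) = -j/(ω·C) = 0 - j143.1 Ω
Step 3 — Parallel branch: R2 || C = 1/(1/R2 + 1/C) = 19.71 - j2.769 Ω.
Step 4 — Series with R1: Z_total = R1 + (R2 || C) = 169.7 - j2.769 Ω = 169.7∠-0.9° Ω.

Z = 169.7 - j2.769 Ω = 169.7∠-0.9° Ω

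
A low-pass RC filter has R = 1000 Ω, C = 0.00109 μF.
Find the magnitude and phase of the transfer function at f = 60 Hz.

Step 1 — Angular frequency: ω = 2π·60 = 377 rad/s.
Step 2 — Transfer function: H(jω) = 1/(1 + jωRC).
Step 3 — Denominator: 1 + jωRC = 1 + j·377·1000·1.09e-09 = 1 + j0.0004109.
Step 4 — H = 1 - j0.0004109.
Step 5 — Magnitude: |H| = 1 (-0.0 dB); phase: φ = -0.0°.

|H| = 1 (-0.0 dB), φ = -0.0°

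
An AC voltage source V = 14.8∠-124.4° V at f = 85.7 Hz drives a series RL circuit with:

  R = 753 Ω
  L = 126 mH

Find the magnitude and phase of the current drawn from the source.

Step 1 — Angular frequency: ω = 2π·f = 2π·85.7 = 538.5 rad/s.
Step 2 — Component impedances:
  R: Z = R = 753 Ω
  L: Z = jωL = j·538.5·0.126 = 0 + j67.85 Ω
Step 3 — Series combination: Z_total = R + L = 753 + j67.85 Ω = 756.1∠5.1° Ω.
Step 4 — Source phasor: V = 14.8∠-124.4° V = -8.362 - j12.21 V.
Step 5 — Ohm's law: I = V / Z_total = (-8.362 - j12.21) / (753 + j67.85) = -0.01246 - j0.01509 A.
Step 6 — Convert to polar: |I| = 0.01958 A, ∠I = -129.5°.

I = 0.01958∠-129.5° A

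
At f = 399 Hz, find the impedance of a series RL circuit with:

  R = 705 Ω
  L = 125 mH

Step 1 — Angular frequency: ω = 2π·f = 2π·399 = 2507 rad/s.
Step 2 — Component impedances:
  R: Z = R = 705 Ω
  L: Z = jωL = j·2507·0.125 = 0 + j313.4 Ω
Step 3 — Series combination: Z_total = R + L = 705 + j313.4 Ω = 771.5∠24.0° Ω.

Z = 705 + j313.4 Ω = 771.5∠24.0° Ω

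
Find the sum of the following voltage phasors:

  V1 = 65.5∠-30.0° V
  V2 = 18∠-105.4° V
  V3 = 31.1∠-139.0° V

Step 1 — Convert each phasor to rectangular form:
  V1 = 65.5·(cos(-30.0°) + j·sin(-30.0°)) = 56.72 - j32.75 V
  V2 = 18·(cos(-105.4°) + j·sin(-105.4°)) = -4.78 - j17.35 V
  V3 = 31.1·(cos(-139.0°) + j·sin(-139.0°)) = -23.47 - j20.4 V
Step 2 — Sum components: V_total = 28.47 - j70.51 V.
Step 3 — Convert to polar: |V_total| = 76.04 V, ∠V_total = -68.0°.

V_total = 76.04∠-68.0° V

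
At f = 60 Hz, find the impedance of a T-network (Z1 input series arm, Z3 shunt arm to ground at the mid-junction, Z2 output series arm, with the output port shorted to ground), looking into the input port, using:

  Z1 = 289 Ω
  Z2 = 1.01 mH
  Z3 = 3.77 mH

Step 1 — Angular frequency: ω = 2π·f = 2π·60 = 377 rad/s.
Step 2 — Component impedances:
  Z1: Z = R = 289 Ω
  Z2: Z = jωL = j·377·0.00101 = 0 + j0.3808 Ω
  Z3: Z = jωL = j·377·0.00377 = 0 + j1.421 Ω
Step 3 — With the output port shorted to ground, the output series arm Z2 runs from the junction to ground; the shunt arm Z3 also runs from the junction to ground. They appear in parallel: Z3 || Z2 = 0 + j0.3003 Ω.
Step 4 — Series with input arm Z1: Z_in = Z1 + (Z3 || Z2) = 289 + j0.3003 Ω = 289∠0.1° Ω.

Z = 289 + j0.3003 Ω = 289∠0.1° Ω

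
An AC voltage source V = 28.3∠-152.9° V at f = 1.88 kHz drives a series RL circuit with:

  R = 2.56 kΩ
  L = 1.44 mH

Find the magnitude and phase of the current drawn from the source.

Step 1 — Angular frequency: ω = 2π·f = 2π·1880 = 1.181e+04 rad/s.
Step 2 — Component impedances:
  R: Z = R = 2560 Ω
  L: Z = jωL = j·1.181e+04·0.00144 = 0 + j17.01 Ω
Step 3 — Series combination: Z_total = R + L = 2560 + j17.01 Ω = 2560∠0.4° Ω.
Step 4 — Source phasor: V = 28.3∠-152.9° V = -25.19 - j12.89 V.
Step 5 — Ohm's law: I = V / Z_total = (-25.19 - j12.89) / (2560 + j17.01) = -0.009874 - j0.00497 A.
Step 6 — Convert to polar: |I| = 0.01105 A, ∠I = -153.3°.

I = 0.01105∠-153.3° A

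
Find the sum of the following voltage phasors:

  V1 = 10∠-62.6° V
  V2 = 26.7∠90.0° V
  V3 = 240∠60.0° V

Step 1 — Convert each phasor to rectangular form:
  V1 = 10·(cos(-62.6°) + j·sin(-62.6°)) = 4.602 - j8.878 V
  V2 = 26.7·(cos(90.0°) + j·sin(90.0°)) = 0 + j26.7 V
  V3 = 240·(cos(60.0°) + j·sin(60.0°)) = 120 + j207.8 V
Step 2 — Sum components: V_total = 124.6 + j225.7 V.
Step 3 — Convert to polar: |V_total| = 257.8 V, ∠V_total = 61.1°.

V_total = 257.8∠61.1° V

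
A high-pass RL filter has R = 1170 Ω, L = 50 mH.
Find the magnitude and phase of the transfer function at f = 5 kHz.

Step 1 — Angular frequency: ω = 2π·5000 = 3.142e+04 rad/s.
Step 2 — Transfer function: H(jω) = jωL/(R + jωL).
Step 3 — Numerator jωL = j·1571; denominator R + jωL = 1170 + j1571.
Step 4 — H = 0.6432 + j0.4791.
Step 5 — Magnitude: |H| = 0.802 (-1.9 dB); phase: φ = 36.7°.

|H| = 0.802 (-1.9 dB), φ = 36.7°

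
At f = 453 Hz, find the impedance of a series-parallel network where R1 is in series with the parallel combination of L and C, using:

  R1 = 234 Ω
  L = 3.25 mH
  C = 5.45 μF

Step 1 — Angular frequency: ω = 2π·f = 2π·453 = 2846 rad/s.
Step 2 — Component impedances:
  R1: Z = R = 234 Ω
  L: Z = jωL = j·2846·0.00325 = 0 + j9.25 Ω
  C: Z = 1/(jωC) = -j/(ω·C) = 0 - j64.47 Ω
Step 3 — Parallel branch: L || C = 1/(1/L + 1/C) = 0 + j10.8 Ω.
Step 4 — Series with R1: Z_total = R1 + (L || C) = 234 + j10.8 Ω = 234.2∠2.6° Ω.

Z = 234 + j10.8 Ω = 234.2∠2.6° Ω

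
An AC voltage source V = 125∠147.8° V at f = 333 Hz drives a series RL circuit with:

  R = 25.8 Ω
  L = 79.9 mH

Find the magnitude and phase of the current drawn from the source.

Step 1 — Angular frequency: ω = 2π·f = 2π·333 = 2092 rad/s.
Step 2 — Component impedances:
  R: Z = R = 25.8 Ω
  L: Z = jωL = j·2092·0.0799 = 0 + j167.2 Ω
Step 3 — Series combination: Z_total = R + L = 25.8 + j167.2 Ω = 169.2∠81.2° Ω.
Step 4 — Source phasor: V = 125∠147.8° V = -105.8 + j66.61 V.
Step 5 — Ohm's law: I = V / Z_total = (-105.8 + j66.61) / (25.8 + j167.2) = 0.2938 + j0.6781 A.
Step 6 — Convert to polar: |I| = 0.739 A, ∠I = 66.6°.

I = 0.739∠66.6° A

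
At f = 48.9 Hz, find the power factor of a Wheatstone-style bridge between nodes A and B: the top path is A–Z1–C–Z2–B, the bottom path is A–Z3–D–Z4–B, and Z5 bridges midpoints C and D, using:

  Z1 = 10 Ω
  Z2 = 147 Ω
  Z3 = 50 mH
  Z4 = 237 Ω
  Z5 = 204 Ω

Step 1 — Angular frequency: ω = 2π·f = 2π·48.9 = 307.2 rad/s.
Step 2 — Component impedances:
  Z1: Z = R = 10 Ω
  Z2: Z = R = 147 Ω
  Z3: Z = jωL = j·307.2·0.05 = 0 + j15.36 Ω
  Z4: Z = R = 237 Ω
  Z5: Z = R = 204 Ω
Step 3 — Bridge requires nodal analysis (the Z5 bridge couples midpoints C and D, so the two paths cannot be reduced to a simple series/parallel combination). Setting node B to ground and injecting 1 A at node A, the 3-node admittance system at A, C, D solves to V_A = Z_AB = 94.57 + j2.755 Ω = 94.61∠1.7° Ω.
Step 4 — Power factor: PF = cos(φ) = Re(Z)/|Z| = 94.57/94.61 = 0.9996.
Step 5 — Type: Im(Z) = 2.755 ⇒ lagging (phase φ = 1.7°).

PF = 0.9996 (lagging, φ = 1.7°)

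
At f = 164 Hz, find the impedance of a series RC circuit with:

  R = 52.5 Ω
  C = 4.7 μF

Step 1 — Angular frequency: ω = 2π·f = 2π·164 = 1030 rad/s.
Step 2 — Component impedances:
  R: Z = R = 52.5 Ω
  C: Z = 1/(jωC) = -j/(ω·C) = 0 - j206.5 Ω
Step 3 — Series combination: Z_total = R + C = 52.5 - j206.5 Ω = 213.1∠-75.7° Ω.

Z = 52.5 - j206.5 Ω = 213.1∠-75.7° Ω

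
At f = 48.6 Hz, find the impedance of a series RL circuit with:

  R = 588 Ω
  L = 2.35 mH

Step 1 — Angular frequency: ω = 2π·f = 2π·48.6 = 305.4 rad/s.
Step 2 — Component impedances:
  R: Z = R = 588 Ω
  L: Z = jωL = j·305.4·0.00235 = 0 + j0.7176 Ω
Step 3 — Series combination: Z_total = R + L = 588 + j0.7176 Ω = 588∠0.1° Ω.

Z = 588 + j0.7176 Ω = 588∠0.1° Ω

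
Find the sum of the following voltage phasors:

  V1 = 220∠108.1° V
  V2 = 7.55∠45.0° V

Step 1 — Convert each phasor to rectangular form:
  V1 = 220·(cos(108.1°) + j·sin(108.1°)) = -68.35 + j209.1 V
  V2 = 7.55·(cos(45.0°) + j·sin(45.0°)) = 5.339 + j5.339 V
Step 2 — Sum components: V_total = -63.01 + j214.5 V.
Step 3 — Convert to polar: |V_total| = 223.5 V, ∠V_total = 106.4°.

V_total = 223.5∠106.4° V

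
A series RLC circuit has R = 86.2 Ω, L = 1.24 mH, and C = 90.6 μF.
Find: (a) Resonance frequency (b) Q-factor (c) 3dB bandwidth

Step 1 — Resonance condition Im(Z)=0 gives ω₀ = 1/√(LC).
Step 2 — ω₀ = 1/√(0.00124·9.06e-05) = 2983 rad/s.
Step 3 — f₀ = ω₀/(2π) = 474.8 Hz.
Step 4 — Series Q: Q = ω₀L/R = 2983·0.00124/86.2 = 0.04292.
Step 5 — 3dB bandwidth: Δω = ω₀/Q = 6.952e+04 rad/s; BW = Δω/(2π) = 1.106e+04 Hz.

(a) f₀ = 474.8 Hz  (b) Q = 0.04292  (c) BW = 1.106e+04 Hz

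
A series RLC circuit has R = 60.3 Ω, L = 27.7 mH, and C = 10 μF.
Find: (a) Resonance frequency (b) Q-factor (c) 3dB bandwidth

Step 1 — Resonance condition Im(Z)=0 gives ω₀ = 1/√(LC).
Step 2 — ω₀ = 1/√(0.0277·1e-05) = 1900 rad/s.
Step 3 — f₀ = ω₀/(2π) = 302.4 Hz.
Step 4 — Series Q: Q = ω₀L/R = 1900·0.0277/60.3 = 0.8728.
Step 5 — 3dB bandwidth: Δω = ω₀/Q = 2177 rad/s; BW = Δω/(2π) = 346.5 Hz.

(a) f₀ = 302.4 Hz  (b) Q = 0.8728  (c) BW = 346.5 Hz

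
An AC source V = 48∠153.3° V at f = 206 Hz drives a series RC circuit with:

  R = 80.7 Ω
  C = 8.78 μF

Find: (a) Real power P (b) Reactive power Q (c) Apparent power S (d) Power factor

Step 1 — Angular frequency: ω = 2π·f = 2π·206 = 1294 rad/s.
Step 2 — Component impedances:
  R: Z = R = 80.7 Ω
  C: Z = 1/(jωC) = -j/(ω·C) = 0 - j88 Ω
Step 3 — Series combination: Z_total = R + C = 80.7 - j88 Ω = 119.4∠-47.5° Ω.
Step 4 — Source phasor: V = 48∠153.3° V = -42.88 + j21.57 V.
Step 5 — Current: I = V / Z = -0.3759 - j0.1426 A = 0.402∠-159.2° A.
Step 6 — Complex power: S = V·I* = 13.04 - j14.22 VA.
Step 7 — Real power: P = Re(S) = 13.04 W.
Step 8 — Reactive power: Q = Im(S) = -14.22 VAR.
Step 9 — Apparent power: |S| = 19.3 VA.
Step 10 — Power factor: PF = P/|S| = 0.6759 (leading).

(a) P = 13.04 W  (b) Q = -14.22 VAR  (c) S = 19.3 VA  (d) PF = 0.6759 (leading)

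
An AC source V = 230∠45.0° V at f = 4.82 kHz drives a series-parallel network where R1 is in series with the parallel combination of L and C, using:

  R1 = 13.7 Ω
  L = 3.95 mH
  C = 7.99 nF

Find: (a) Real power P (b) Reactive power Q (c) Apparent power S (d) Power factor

Step 1 — Angular frequency: ω = 2π·f = 2π·4820 = 3.028e+04 rad/s.
Step 2 — Component impedances:
  R1: Z = R = 13.7 Ω
  L: Z = jωL = j·3.028e+04·0.00395 = 0 + j119.6 Ω
  C: Z = 1/(jωC) = -j/(ω·C) = 0 - j4133 Ω
Step 3 — Parallel branch: L || C = 1/(1/L + 1/C) = 0 + j123.2 Ω.
Step 4 — Series with R1: Z_total = R1 + (L || C) = 13.7 + j123.2 Ω = 124∠83.7° Ω.
Step 5 — Source phasor: V = 230∠45.0° V = 162.6 + j162.6 V.
Step 6 — Current: I = V / Z = 1.449 - j1.159 A = 1.856∠-38.7° A.
Step 7 — Complex power: S = V·I* = 47.17 + j424.2 VA.
Step 8 — Real power: P = Re(S) = 47.17 W.
Step 9 — Reactive power: Q = Im(S) = 424.2 VAR.
Step 10 — Apparent power: |S| = 426.8 VA.
Step 11 — Power factor: PF = P/|S| = 0.1105 (lagging).

(a) P = 47.17 W  (b) Q = 424.2 VAR  (c) S = 426.8 VA  (d) PF = 0.1105 (lagging)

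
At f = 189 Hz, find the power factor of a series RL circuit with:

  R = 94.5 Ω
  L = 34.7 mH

Step 1 — Angular frequency: ω = 2π·f = 2π·189 = 1188 rad/s.
Step 2 — Component impedances:
  R: Z = R = 94.5 Ω
  L: Z = jωL = j·1188·0.0347 = 0 + j41.21 Ω
Step 3 — Series combination: Z_total = R + L = 94.5 + j41.21 Ω = 103.1∠23.6° Ω.
Step 4 — Power factor: PF = cos(φ) = Re(Z)/|Z| = 94.5/103.1 = 0.9166.
Step 5 — Type: Im(Z) = 41.21 ⇒ lagging (phase φ = 23.6°).

PF = 0.9166 (lagging, φ = 23.6°)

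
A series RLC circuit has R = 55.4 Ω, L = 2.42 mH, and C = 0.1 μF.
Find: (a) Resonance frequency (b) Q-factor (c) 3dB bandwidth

Step 1 — Resonance: ω₀ = 1/√(LC) = 1/√(0.00242·1e-07) = 6.428e+04 rad/s.
Step 2 — f₀ = ω₀/(2π) = 1.023e+04 Hz.
Step 3 — Series Q: Q = ω₀L/R = 6.428e+04·0.00242/55.4 = 2.808.
Step 4 — Bandwidth: Δω = ω₀/Q = 2.289e+04 rad/s; BW = Δω/(2π) = 3643 Hz.

(a) f₀ = 1.023e+04 Hz  (b) Q = 2.808  (c) BW = 3643 Hz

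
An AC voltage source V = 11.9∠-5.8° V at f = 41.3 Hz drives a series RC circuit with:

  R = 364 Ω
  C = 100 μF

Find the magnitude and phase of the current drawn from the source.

Step 1 — Angular frequency: ω = 2π·f = 2π·41.3 = 259.5 rad/s.
Step 2 — Component impedances:
  R: Z = R = 364 Ω
  C: Z = 1/(jωC) = -j/(ω·C) = 0 - j38.54 Ω
Step 3 — Series combination: Z_total = R + C = 364 - j38.54 Ω = 366∠-6.0° Ω.
Step 4 — Source phasor: V = 11.9∠-5.8° V = 11.84 - j1.203 V.
Step 5 — Ohm's law: I = V / Z_total = (11.84 - j1.203) / (364 - j38.54) = 0.03251 + j0.0001381 A.
Step 6 — Convert to polar: |I| = 0.03251 A, ∠I = 0.2°.

I = 0.03251∠0.2° A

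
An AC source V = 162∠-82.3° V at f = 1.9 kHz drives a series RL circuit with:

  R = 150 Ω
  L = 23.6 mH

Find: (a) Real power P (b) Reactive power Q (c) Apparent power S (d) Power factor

Step 1 — Angular frequency: ω = 2π·f = 2π·1900 = 1.194e+04 rad/s.
Step 2 — Component impedances:
  R: Z = R = 150 Ω
  L: Z = jωL = j·1.194e+04·0.0236 = 0 + j281.7 Ω
Step 3 — Series combination: Z_total = R + L = 150 + j281.7 Ω = 319.2∠62.0° Ω.
Step 4 — Source phasor: V = 162∠-82.3° V = 21.71 - j160.5 V.
Step 5 — Current: I = V / Z = -0.412 - j0.2964 A = 0.5075∠-144.3° A.
Step 6 — Complex power: S = V·I* = 38.64 + j72.58 VA.
Step 7 — Real power: P = Re(S) = 38.64 W.
Step 8 — Reactive power: Q = Im(S) = 72.58 VAR.
Step 9 — Apparent power: |S| = 82.22 VA.
Step 10 — Power factor: PF = P/|S| = 0.47 (lagging).

(a) P = 38.64 W  (b) Q = 72.58 VAR  (c) S = 82.22 VA  (d) PF = 0.47 (lagging)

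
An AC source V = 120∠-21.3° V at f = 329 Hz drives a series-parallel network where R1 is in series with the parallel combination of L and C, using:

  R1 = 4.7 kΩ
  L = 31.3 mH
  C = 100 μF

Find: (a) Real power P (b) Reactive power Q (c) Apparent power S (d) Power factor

Step 1 — Angular frequency: ω = 2π·f = 2π·329 = 2067 rad/s.
Step 2 — Component impedances:
  R1: Z = R = 4700 Ω
  L: Z = jωL = j·2067·0.0313 = 0 + j64.7 Ω
  C: Z = 1/(jωC) = -j/(ω·C) = 0 - j4.838 Ω
Step 3 — Parallel branch: L || C = 1/(1/L + 1/C) = 0 - j5.228 Ω.
Step 4 — Series with R1: Z_total = R1 + (L || C) = 4700 - j5.228 Ω = 4700∠-0.1° Ω.
Step 5 — Source phasor: V = 120∠-21.3° V = 111.8 - j43.59 V.
Step 6 — Current: I = V / Z = 0.0238 - j0.009248 A = 0.02553∠-21.2° A.
Step 7 — Complex power: S = V·I* = 3.064 - j0.003408 VA.
Step 8 — Real power: P = Re(S) = 3.064 W.
Step 9 — Reactive power: Q = Im(S) = -0.003408 VAR.
Step 10 — Apparent power: |S| = 3.064 VA.
Step 11 — Power factor: PF = P/|S| = 1 (leading).

(a) P = 3.064 W  (b) Q = -0.003408 VAR  (c) S = 3.064 VA  (d) PF = 1 (leading)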